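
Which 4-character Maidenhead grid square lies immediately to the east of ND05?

Longitude square 0; +1 → 1.
The latitude characters are unchanged.

ND15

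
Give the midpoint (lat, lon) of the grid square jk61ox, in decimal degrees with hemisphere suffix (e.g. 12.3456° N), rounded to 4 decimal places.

11.9792° N, 13.2083° E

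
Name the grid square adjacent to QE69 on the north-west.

QF50

Longitude square 6; −1 → 5.
Latitude square 9; +1 → 10, wraps to 0, carry into field.
Latitude field E = 4; +1 → 5 = F.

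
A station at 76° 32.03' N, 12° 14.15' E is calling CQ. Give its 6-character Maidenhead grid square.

JQ66cm

Shift to the Maidenhead origin (180°W, 90°S): lon 192.2358, lat 166.5338.
Field (20°×10°, letters A–R): lon ⌊192.2358/20⌋ = 9 → J; lat ⌊166.5338/10⌋ = 16 → Q.
Square (2°×1°, digits 0–9): lon ⌊12.2358/2⌋ = 6; lat ⌊6.5338/1⌋ = 6.
Subsquare (5′×2.5′, letters a–x): lon ⌊0.2358/0.0833333⌋ = 2 → c; lat ⌊0.5338/0.0416667⌋ = 12 → m.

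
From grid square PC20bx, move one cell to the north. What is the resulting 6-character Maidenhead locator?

Latitude subsquare x = 23; +1 → 24, wraps to 0 = a, carry into square.
Latitude square 0; +1 → 1.
The longitude characters are unchanged.

PC21ba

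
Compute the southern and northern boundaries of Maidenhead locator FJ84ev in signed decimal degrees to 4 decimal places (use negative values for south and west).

Field F=5, J=9: +5·20° lon, +9·10° lat → SW at lon -80°, lat 0°.
Square 8, 4: +8·2° lon, +4·1° lat → SW at lon -64°, lat 4°.
Subsquare e=4, v=21: +4·0.0833333° lon, +21·0.0416667° lat → SW at lon -63.6667°, lat 4.875°.
Cell spans 0.0833333° lon × 0.0416667° lat.
south 4.8750, north 4.9167.

4.8750, 4.9167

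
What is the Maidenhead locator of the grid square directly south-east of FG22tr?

FG22uq

Longitude subsquare t = 19; +1 → 20 = u.
Latitude subsquare r = 17; −1 → 16 = q.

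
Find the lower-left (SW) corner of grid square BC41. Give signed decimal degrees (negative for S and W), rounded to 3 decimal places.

Field B=1, C=2: +1·20° lon, +2·10° lat → SW at lon -160°, lat -70°.
Square 4, 1: +4·2° lon, +1·1° lat → SW at lon -152°, lat -69°.
latitude -69.000, longitude -152.000.

-69.000, -152.000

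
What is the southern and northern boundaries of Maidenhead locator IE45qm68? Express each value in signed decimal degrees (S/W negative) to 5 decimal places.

-44.46667, -44.46250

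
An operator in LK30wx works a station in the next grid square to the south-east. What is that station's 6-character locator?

LK30xw

Longitude subsquare w = 22; +1 → 23 = x.
Latitude subsquare x = 23; −1 → 22 = w.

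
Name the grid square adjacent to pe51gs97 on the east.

Longitude extended square 9; +1 → 10, wraps to 0, carry into subsquare.
Longitude subsquare g = 6; +1 → 7 = h.
The latitude characters are unchanged.

PE51hs07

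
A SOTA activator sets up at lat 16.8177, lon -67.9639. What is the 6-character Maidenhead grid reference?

Add 180° to longitude and 90° to latitude: 112.0361, 106.8177.
Field: lon ⌊112.0361/20⌋ = 5 → F; lat ⌊106.8177/10⌋ = 10 → K.
Square: lon ⌊12.0361/2⌋ = 6; lat ⌊6.8177/1⌋ = 6.
Subsquare: lon ⌊0.0361/0.0833333⌋ = 0 → a; lat ⌊0.8177/0.0416667⌋ = 19 → t.

FK66at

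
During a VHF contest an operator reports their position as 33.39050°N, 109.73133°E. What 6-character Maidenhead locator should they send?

OM43uj

Add 180° to longitude and 90° to latitude: 289.7313, 123.3905.
Field (20°×10°, letters A–R): lon ⌊289.7313/20⌋ = 14 → O; lat ⌊123.3905/10⌋ = 12 → M.
Square (2°×1°, digits 0–9): lon ⌊9.7313/2⌋ = 4; lat ⌊3.3905/1⌋ = 3.
Subsquare (5′×2.5′, letters a–x): lon ⌊1.7313/0.0833333⌋ = 20 → u; lat ⌊0.3905/0.0416667⌋ = 9 → j.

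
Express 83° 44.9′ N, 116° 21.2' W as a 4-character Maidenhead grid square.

DR13

Add 180° to longitude and 90° to latitude: 63.65, 173.75.
Field (20°×10°, letters A–R): lon ⌊63.65/20⌋ = 3 → D; lat ⌊173.75/10⌋ = 17 → R.
Square (2°×1°, digits 0–9): lon ⌊3.65/2⌋ = 1; lat ⌊3.75/1⌋ = 3.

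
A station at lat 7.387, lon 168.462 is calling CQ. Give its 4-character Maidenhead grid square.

RJ47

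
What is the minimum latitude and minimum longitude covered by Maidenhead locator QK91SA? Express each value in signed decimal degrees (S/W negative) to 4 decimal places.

Field Q=16, K=10: +16·20° lon, +10·10° lat → SW at lon 140°, lat 10°.
Square 9, 1: +9·2° lon, +1·1° lat → SW at lon 158°, lat 11°.
Subsquare s=18, a=0: +18·0.0833333° lon, +0·0.0416667° lat → SW at lon 159.5°, lat 11°.
latitude 11.0000, longitude 159.5000.

11.0000, 159.5000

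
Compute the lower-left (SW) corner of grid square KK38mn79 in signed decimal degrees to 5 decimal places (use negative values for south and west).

18.57917, 27.05833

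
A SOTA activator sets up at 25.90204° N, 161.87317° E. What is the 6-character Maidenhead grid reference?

Add 180° to longitude and 90° to latitude: 341.8732, 115.9020.
Field: 341.8732/20 → 17 → R, 115.9020/10 → 11 → L; chars RL.
Square: 1.8732/2 → 0, 5.9020/1 → 5; chars 05.
Subsquare: 1.8732/0.0833333 → 22 → w, 0.9020/0.0416667 → 21 → v; chars wv.

RL05wv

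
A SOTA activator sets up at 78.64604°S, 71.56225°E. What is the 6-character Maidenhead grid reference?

Shift to the Maidenhead origin (180°W, 90°S): lon 251.5623, lat 11.3540.
Field (20°×10°, letters A–R): 251.5623/20 → 12 → M, 11.3540/10 → 1 → B; chars MB.
Square (2°×1°, digits 0–9): 11.5623/2 → 5, 1.3540/1 → 1; chars 51.
Subsquare (5′×2.5′, letters a–x): 1.5623/0.0833333 → 18 → s, 0.3540/0.0416667 → 8 → i; chars si.

MB51si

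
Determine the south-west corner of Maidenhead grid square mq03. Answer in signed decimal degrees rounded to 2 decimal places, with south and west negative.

Field M=12, Q=16: +12·20° lon, +16·10° lat → SW at lon 60°, lat 70°.
Square 0, 3: +0·2° lon, +3·1° lat → SW at lon 60°, lat 73°.
latitude 73.00, longitude 60.00.

73.00, 60.00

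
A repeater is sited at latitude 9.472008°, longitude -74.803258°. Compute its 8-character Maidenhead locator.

Add 180° to longitude and 90° to latitude: 105.19674, 99.47201.
Field: lon ⌊105.19674/20⌋ = 5 → F; lat ⌊99.47201/10⌋ = 9 → J.
Square: lon ⌊5.19674/2⌋ = 2; lat ⌊9.47201/1⌋ = 9.
Subsquare: lon ⌊1.19674/0.0833333⌋ = 14 → o; lat ⌊0.47201/0.0416667⌋ = 11 → l.
Extended square: lon ⌊0.03008/0.00833333⌋ = 3; lat ⌊0.01367/0.00416667⌋ = 3.

FJ29ol33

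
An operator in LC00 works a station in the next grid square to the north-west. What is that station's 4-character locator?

KC91

Longitude square 0; −1 → -1, wraps to 9, carry into field.
Longitude field L = 11; −1 → 10 = K.
Latitude square 0; +1 → 1.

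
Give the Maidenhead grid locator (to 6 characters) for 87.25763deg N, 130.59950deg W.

CR47qg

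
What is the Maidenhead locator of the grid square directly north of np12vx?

Latitude subsquare x = 23; +1 → 24, wraps to 0 = a, carry into square.
Latitude square 2; +1 → 3.
The longitude characters are unchanged.

NP13va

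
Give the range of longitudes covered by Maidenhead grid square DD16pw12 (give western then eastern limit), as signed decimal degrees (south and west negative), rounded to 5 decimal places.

-116.74167, -116.73333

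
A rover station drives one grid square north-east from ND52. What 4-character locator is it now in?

ND63

Longitude square 5; +1 → 6.
Latitude square 2; +1 → 3.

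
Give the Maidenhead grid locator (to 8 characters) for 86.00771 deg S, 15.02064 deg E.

Add 180° to longitude and 90° to latitude: 195.02064, 3.99229.
Field (20°×10°, letters A–R): lon ⌊195.02064/20⌋ = 9 → J; lat ⌊3.99229/10⌋ = 0 → A.
Square (2°×1°, digits 0–9): lon ⌊15.02064/2⌋ = 7; lat ⌊3.99229/1⌋ = 3.
Subsquare (5′×2.5′, letters a–x): lon ⌊1.02064/0.0833333⌋ = 12 → m; lat ⌊0.99229/0.0416667⌋ = 23 → x.
Extended square (30″×15″, digits 0–9): lon ⌊0.02064/0.00833333⌋ = 2; lat ⌊0.03396/0.00416667⌋ = 8.

JA73mx28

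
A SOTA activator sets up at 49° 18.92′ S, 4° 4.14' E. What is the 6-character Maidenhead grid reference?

Add 180° to longitude and 90° to latitude: 184.0690, 40.6847.
Field: 184.0690/20 → 9 → J, 40.6847/10 → 4 → E; chars JE.
Square: 4.0690/2 → 2, 0.6847/1 → 0; chars 20.
Subsquare: 0.0690/0.0833333 → 0 → a, 0.6847/0.0416667 → 16 → q; chars aq.

JE20aq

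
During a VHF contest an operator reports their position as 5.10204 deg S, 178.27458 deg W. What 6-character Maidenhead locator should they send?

Add 180° to longitude and 90° to latitude: 1.7254, 84.8980.
Field: 1.7254/20 → 0 → A, 84.8980/10 → 8 → I; chars AI.
Square: 1.7254/2 → 0, 4.8980/1 → 4; chars 04.
Subsquare: 1.7254/0.0833333 → 20 → u, 0.8980/0.0416667 → 21 → v; chars uv.

AI04uv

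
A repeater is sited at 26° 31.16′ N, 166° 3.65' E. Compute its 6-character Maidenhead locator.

Shift to the Maidenhead origin (180°W, 90°S): lon 346.0608, lat 116.5193.
Field: lon ⌊346.0608/20⌋ = 17 → R; lat ⌊116.5193/10⌋ = 11 → L.
Square: lon ⌊6.0608/2⌋ = 3; lat ⌊6.5193/1⌋ = 6.
Subsquare: lon ⌊0.0608/0.0833333⌋ = 0 → a; lat ⌊0.5193/0.0416667⌋ = 12 → m.

RL36am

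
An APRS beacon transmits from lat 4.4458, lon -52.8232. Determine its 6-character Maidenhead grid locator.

GJ34ok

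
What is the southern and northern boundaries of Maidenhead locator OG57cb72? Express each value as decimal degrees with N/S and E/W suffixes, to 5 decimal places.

22.95000° S, 22.94583° S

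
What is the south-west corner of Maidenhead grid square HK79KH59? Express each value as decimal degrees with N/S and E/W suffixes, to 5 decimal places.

Field H=7, K=10: +7·20° lon, +10·10° lat → SW at lon -40°, lat 10°.
Square 7, 9: +7·2° lon, +9·1° lat → SW at lon -26°, lat 19°.
Subsquare k=10, h=7: +10·0.0833333° lon, +7·0.0416667° lat → SW at lon -25.1667°, lat 19.2917°.
Extended square 5, 9: +5·0.00833333° lon, +9·0.00416667° lat → SW at lon -25.125°, lat 19.3292°.
latitude 19.32917° N, longitude 25.12500° W.

19.32917° N, 25.12500° W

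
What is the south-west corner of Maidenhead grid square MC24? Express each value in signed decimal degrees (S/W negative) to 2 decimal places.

-66.00, 64.00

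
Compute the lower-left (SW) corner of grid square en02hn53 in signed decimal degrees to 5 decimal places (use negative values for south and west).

Field E=4, N=13: +4·20° lon, +13·10° lat → SW at lon -100°, lat 40°.
Square 0, 2: +0·2° lon, +2·1° lat → SW at lon -100°, lat 42°.
Subsquare h=7, n=13: +7·0.0833333° lon, +13·0.0416667° lat → SW at lon -99.4167°, lat 42.5417°.
Extended square 5, 3: +5·0.00833333° lon, +3·0.00416667° lat → SW at lon -99.375°, lat 42.5542°.
latitude 42.55417, longitude -99.37500.

42.55417, -99.37500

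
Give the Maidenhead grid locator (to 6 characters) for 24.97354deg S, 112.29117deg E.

OG65da

Offset from 180°W / 90°S: lon 292.2912°, lat 65.0265°.
Field: 292.2912/20 → 14 → O, 65.0265/10 → 6 → G; chars OG.
Square: 12.2912/2 → 6, 5.0265/1 → 5; chars 65.
Subsquare: 0.2912/0.0833333 → 3 → d, 0.0265/0.0416667 → 0 → a; chars da.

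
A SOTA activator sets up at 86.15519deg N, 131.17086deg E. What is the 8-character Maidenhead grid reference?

Offset from 180°W / 90°S: lon 311.17086°, lat 176.15519°.
Field: 311.17086/20 → 15 → P, 176.15519/10 → 17 → R; chars PR.
Square: 11.17086/2 → 5, 6.15519/1 → 6; chars 56.
Subsquare: 1.17086/0.0833333 → 14 → o, 0.15519/0.0416667 → 3 → d; chars od.
Extended square: 0.00419/0.00833333 → 0, 0.03019/0.00416667 → 7; chars 07.

PR56od07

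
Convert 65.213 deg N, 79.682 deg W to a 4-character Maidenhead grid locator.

FP05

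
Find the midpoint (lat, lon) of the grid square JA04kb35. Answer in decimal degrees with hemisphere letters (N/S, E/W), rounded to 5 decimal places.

Field J=9, A=0: +9·20° lon, +0·10° lat → SW at lon 0°, lat -90°.
Square 0, 4: +0·2° lon, +4·1° lat → SW at lon 0°, lat -86°.
Subsquare k=10, b=1: +10·0.0833333° lon, +1·0.0416667° lat → SW at lon 0.833333°, lat -85.9583°.
Extended square 3, 5: +3·0.00833333° lon, +5·0.00416667° lat → SW at lon 0.858333°, lat -85.9375°.
Cell spans 0.00833333° lon × 0.00416667° lat. Centre is SW corner plus half of each.
latitude 85.93542° S, longitude 0.86250° E.

85.93542° S, 0.86250° E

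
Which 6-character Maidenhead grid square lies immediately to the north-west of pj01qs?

PJ01pt

Longitude subsquare q = 16; −1 → 15 = p.
Latitude subsquare s = 18; +1 → 19 = t.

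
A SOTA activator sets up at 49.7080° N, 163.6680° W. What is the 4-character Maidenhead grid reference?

AN89

Shift to the Maidenhead origin (180°W, 90°S): lon 16.33, lat 139.71.
Field: lon ⌊16.33/20⌋ = 0 → A; lat ⌊139.71/10⌋ = 13 → N.
Square: lon ⌊16.33/2⌋ = 8; lat ⌊9.71/1⌋ = 9.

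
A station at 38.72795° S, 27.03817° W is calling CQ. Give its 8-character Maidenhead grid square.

HF61lg55

Shift to the Maidenhead origin (180°W, 90°S): lon 152.96183, lat 51.27205.
Field: lon ⌊152.96183/20⌋ = 7 → H; lat ⌊51.27205/10⌋ = 5 → F.
Square: lon ⌊12.96183/2⌋ = 6; lat ⌊1.27205/1⌋ = 1.
Subsquare: lon ⌊0.96183/0.0833333⌋ = 11 → l; lat ⌊0.27205/0.0416667⌋ = 6 → g.
Extended square: lon ⌊0.04516/0.00833333⌋ = 5; lat ⌊0.02205/0.00416667⌋ = 5.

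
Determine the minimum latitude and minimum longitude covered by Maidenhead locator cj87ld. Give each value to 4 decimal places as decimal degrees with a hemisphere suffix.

7.1250° N, 123.0833° W

Field C=2, J=9: +2·20° lon, +9·10° lat → SW at lon -140°, lat 0°.
Square 8, 7: +8·2° lon, +7·1° lat → SW at lon -124°, lat 7°.
Subsquare l=11, d=3: +11·0.0833333° lon, +3·0.0416667° lat → SW at lon -123.083°, lat 7.125°.
latitude 7.1250° N, longitude 123.0833° W.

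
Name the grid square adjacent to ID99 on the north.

Latitude square 9; +1 → 10, wraps to 0, carry into field.
Latitude field D = 3; +1 → 4 = E.
The longitude characters are unchanged.

IE90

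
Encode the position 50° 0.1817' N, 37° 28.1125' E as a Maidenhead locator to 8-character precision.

KO80ra60

Add 180° to longitude and 90° to latitude: 217.46854, 140.00303.
Field: 217.46854/20 → 10 → K, 140.00303/10 → 14 → O; chars KO.
Square: 17.46854/2 → 8, 0.00303/1 → 0; chars 80.
Subsquare: 1.46854/0.0833333 → 17 → r, 0.00303/0.0416667 → 0 → a; chars ra.
Extended square: 0.05188/0.00833333 → 6, 0.00303/0.00416667 → 0; chars 60.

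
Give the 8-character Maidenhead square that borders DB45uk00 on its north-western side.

DB45tk91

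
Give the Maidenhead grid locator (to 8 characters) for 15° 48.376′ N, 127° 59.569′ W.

CK65at03

Shift to the Maidenhead origin (180°W, 90°S): lon 52.00718, lat 105.80627.
Field (20°×10°, letters A–R): lon ⌊52.00718/20⌋ = 2 → C; lat ⌊105.80627/10⌋ = 10 → K.
Square (2°×1°, digits 0–9): lon ⌊12.00718/2⌋ = 6; lat ⌊5.80627/1⌋ = 5.
Subsquare (5′×2.5′, letters a–x): lon ⌊0.00718/0.0833333⌋ = 0 → a; lat ⌊0.80627/0.0416667⌋ = 19 → t.
Extended square (30″×15″, digits 0–9): lon ⌊0.00718/0.00833333⌋ = 0; lat ⌊0.01460/0.00416667⌋ = 3.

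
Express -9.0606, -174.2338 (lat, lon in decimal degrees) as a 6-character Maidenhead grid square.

Shift to the Maidenhead origin (180°W, 90°S): lon 5.7662, lat 80.9394.
Field: 5.7662/20 → 0 → A, 80.9394/10 → 8 → I; chars AI.
Square: 5.7662/2 → 2, 0.9394/1 → 0; chars 20.
Subsquare: 1.7662/0.0833333 → 21 → v, 0.9394/0.0416667 → 22 → w; chars vw.

AI20vw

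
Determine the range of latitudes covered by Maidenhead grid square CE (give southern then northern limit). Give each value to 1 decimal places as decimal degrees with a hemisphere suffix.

50.0° S, 40.0° S

Field C=2, E=4: +2·20° lon, +4·10° lat → SW at lon -140°, lat -50°.
Cell spans 20° lon × 10° lat.
south 50.0° S, north 40.0° S.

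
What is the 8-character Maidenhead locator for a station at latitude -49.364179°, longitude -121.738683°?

CE90dp12

Add 180° to longitude and 90° to latitude: 58.26132, 40.63582.
Field: 58.26132/20 → 2 → C, 40.63582/10 → 4 → E; chars CE.
Square: 18.26132/2 → 9, 0.63582/1 → 0; chars 90.
Subsquare: 0.26132/0.0833333 → 3 → d, 0.63582/0.0416667 → 15 → p; chars dp.
Extended square: 0.01132/0.00833333 → 1, 0.01082/0.00416667 → 2; chars 12.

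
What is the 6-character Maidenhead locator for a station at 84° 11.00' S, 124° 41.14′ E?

Shift to the Maidenhead origin (180°W, 90°S): lon 304.6857, lat 5.8167.
Field: 304.6857/20 → 15 → P, 5.8167/10 → 0 → A; chars PA.
Square: 4.6857/2 → 2, 5.8167/1 → 5; chars 25.
Subsquare: 0.6857/0.0833333 → 8 → i, 0.8167/0.0416667 → 19 → t; chars it.

PA25it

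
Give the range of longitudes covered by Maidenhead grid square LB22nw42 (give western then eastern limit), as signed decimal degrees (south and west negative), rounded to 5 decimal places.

45.11667, 45.12500

Field L=11, B=1: +11·20° lon, +1·10° lat → SW at lon 40°, lat -80°.
Square 2, 2: +2·2° lon, +2·1° lat → SW at lon 44°, lat -78°.
Subsquare n=13, w=22: +13·0.0833333° lon, +22·0.0416667° lat → SW at lon 45.0833°, lat -77.0833°.
Extended square 4, 2: +4·0.00833333° lon, +2·0.00416667° lat → SW at lon 45.1167°, lat -77.075°.
Cell spans 0.00833333° lon × 0.00416667° lat.
west 45.11667, east 45.12500.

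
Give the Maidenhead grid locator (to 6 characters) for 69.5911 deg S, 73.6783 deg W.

FC30dj

Add 180° to longitude and 90° to latitude: 106.3217, 20.4089.
Field: 106.3217/20 → 5 → F, 20.4089/10 → 2 → C; chars FC.
Square: 6.3217/2 → 3, 0.4089/1 → 0; chars 30.
Subsquare: 0.3217/0.0833333 → 3 → d, 0.4089/0.0416667 → 9 → j; chars dj.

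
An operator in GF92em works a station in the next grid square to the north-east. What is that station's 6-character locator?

Longitude subsquare e = 4; +1 → 5 = f.
Latitude subsquare m = 12; +1 → 13 = n.

GF92fn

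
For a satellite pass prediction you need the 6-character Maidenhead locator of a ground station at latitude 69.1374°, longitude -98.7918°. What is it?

EP09od

Add 180° to longitude and 90° to latitude: 81.2082, 159.1374.
Field: 81.2082/20 → 4 → E, 159.1374/10 → 15 → P; chars EP.
Square: 1.2082/2 → 0, 9.1374/1 → 9; chars 09.
Subsquare: 1.2082/0.0833333 → 14 → o, 0.1374/0.0416667 → 3 → d; chars od.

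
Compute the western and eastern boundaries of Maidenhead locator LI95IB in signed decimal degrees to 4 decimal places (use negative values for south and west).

58.6667, 58.7500

Field L=11, I=8: +11·20° lon, +8·10° lat → SW at lon 40°, lat -10°.
Square 9, 5: +9·2° lon, +5·1° lat → SW at lon 58°, lat -5°.
Subsquare i=8, b=1: +8·0.0833333° lon, +1·0.0416667° lat → SW at lon 58.6667°, lat -4.95833°.
Cell spans 0.0833333° lon × 0.0416667° lat.
west 58.6667, east 58.7500.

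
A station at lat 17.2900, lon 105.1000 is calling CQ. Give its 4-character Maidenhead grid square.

Offset from 180°W / 90°S: lon 285.10°, lat 107.29°.
Field: lon ⌊285.10/20⌋ = 14 → O; lat ⌊107.29/10⌋ = 10 → K.
Square: lon ⌊5.10/2⌋ = 2; lat ⌊7.29/1⌋ = 7.

OK27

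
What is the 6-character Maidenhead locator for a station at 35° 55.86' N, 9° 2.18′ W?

Add 180° to longitude and 90° to latitude: 170.9637, 125.9310.
Field: lon ⌊170.9637/20⌋ = 8 → I; lat ⌊125.9310/10⌋ = 12 → M.
Square: lon ⌊10.9637/2⌋ = 5; lat ⌊5.9310/1⌋ = 5.
Subsquare: lon ⌊0.9637/0.0833333⌋ = 11 → l; lat ⌊0.9310/0.0416667⌋ = 22 → w.

IM55lw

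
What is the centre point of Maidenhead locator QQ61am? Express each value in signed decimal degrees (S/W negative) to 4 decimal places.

71.5208, 152.0417

Field Q=16, Q=16: +16·20° lon, +16·10° lat → SW at lon 140°, lat 70°.
Square 6, 1: +6·2° lon, +1·1° lat → SW at lon 152°, lat 71°.
Subsquare a=0, m=12: +0·0.0833333° lon, +12·0.0416667° lat → SW at lon 152°, lat 71.5°.
Cell spans 0.0833333° lon × 0.0416667° lat. Centre is SW corner plus half of each.
latitude 71.5208, longitude 152.0417.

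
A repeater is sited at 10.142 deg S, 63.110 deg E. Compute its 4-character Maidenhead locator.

MH19

Offset from 180°W / 90°S: lon 243.11°, lat 79.86°.
Field: lon ⌊243.11/20⌋ = 12 → M; lat ⌊79.86/10⌋ = 7 → H.
Square: lon ⌊3.11/2⌋ = 1; lat ⌊9.86/1⌋ = 9.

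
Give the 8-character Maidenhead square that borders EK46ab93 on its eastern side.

EK46bb03

Longitude extended square 9; +1 → 10, wraps to 0, carry into subsquare.
Longitude subsquare a = 0; +1 → 1 = b.
The latitude characters are unchanged.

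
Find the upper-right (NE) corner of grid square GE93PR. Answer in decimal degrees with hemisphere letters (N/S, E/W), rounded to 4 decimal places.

46.2500° S, 40.6667° W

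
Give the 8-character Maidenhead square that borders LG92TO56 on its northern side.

LG92to57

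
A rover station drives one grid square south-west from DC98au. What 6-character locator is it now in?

Longitude subsquare a = 0; −1 → -1, wraps to 23 = x, carry into square.
Longitude square 9; −1 → 8.
Latitude subsquare u = 20; −1 → 19 = t.

DC88xt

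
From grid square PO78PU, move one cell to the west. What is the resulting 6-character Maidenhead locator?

PO78ou

Longitude subsquare p = 15; −1 → 14 = o.
The latitude characters are unchanged.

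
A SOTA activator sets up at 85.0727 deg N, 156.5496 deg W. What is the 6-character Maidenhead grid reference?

BR15rb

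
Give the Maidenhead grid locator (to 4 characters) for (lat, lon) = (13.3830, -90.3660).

EK43

Offset from 180°W / 90°S: lon 89.63°, lat 103.38°.
Field: 89.63/20 → 4 → E, 103.38/10 → 10 → K; chars EK.
Square: 9.63/2 → 4, 3.38/1 → 3; chars 43.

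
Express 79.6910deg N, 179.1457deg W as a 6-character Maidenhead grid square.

AQ09kq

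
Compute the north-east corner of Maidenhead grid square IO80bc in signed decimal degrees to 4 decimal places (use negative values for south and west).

50.1250, -3.8333

Field I=8, O=14: +8·20° lon, +14·10° lat → SW at lon -20°, lat 50°.
Square 8, 0: +8·2° lon, +0·1° lat → SW at lon -4°, lat 50°.
Subsquare b=1, c=2: +1·0.0833333° lon, +2·0.0416667° lat → SW at lon -3.91667°, lat 50.0833°.
Cell spans 0.0833333° lon × 0.0416667° lat. NE corner is SW corner plus one full cell.
latitude 50.1250, longitude -3.8333.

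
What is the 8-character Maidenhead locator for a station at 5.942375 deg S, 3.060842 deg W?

II84lb23

Shift to the Maidenhead origin (180°W, 90°S): lon 176.93916, lat 84.05763.
Field: lon ⌊176.93916/20⌋ = 8 → I; lat ⌊84.05763/10⌋ = 8 → I.
Square: lon ⌊16.93916/2⌋ = 8; lat ⌊4.05763/1⌋ = 4.
Subsquare: lon ⌊0.93916/0.0833333⌋ = 11 → l; lat ⌊0.05763/0.0416667⌋ = 1 → b.
Extended square: lon ⌊0.02249/0.00833333⌋ = 2; lat ⌊0.01596/0.00416667⌋ = 3.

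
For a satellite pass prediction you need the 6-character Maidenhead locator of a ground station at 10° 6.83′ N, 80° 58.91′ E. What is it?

Shift to the Maidenhead origin (180°W, 90°S): lon 260.9818, lat 100.1138.
Field (20°×10°, letters A–R): 260.9818/20 → 13 → N, 100.1138/10 → 10 → K; chars NK.
Square (2°×1°, digits 0–9): 0.9818/2 → 0, 0.1138/1 → 0; chars 00.
Subsquare (5′×2.5′, letters a–x): 0.9818/0.0833333 → 11 → l, 0.1138/0.0416667 → 2 → c; chars lc.

NK00lc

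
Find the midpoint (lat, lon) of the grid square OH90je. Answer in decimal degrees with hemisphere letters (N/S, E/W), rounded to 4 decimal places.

Field O=14, H=7: +14·20° lon, +7·10° lat → SW at lon 100°, lat -20°.
Square 9, 0: +9·2° lon, +0·1° lat → SW at lon 118°, lat -20°.
Subsquare j=9, e=4: +9·0.0833333° lon, +4·0.0416667° lat → SW at lon 118.75°, lat -19.8333°.
Cell spans 0.0833333° lon × 0.0416667° lat. Centre is SW corner plus half of each.
latitude 19.8125° S, longitude 118.7917° E.

19.8125° S, 118.7917° E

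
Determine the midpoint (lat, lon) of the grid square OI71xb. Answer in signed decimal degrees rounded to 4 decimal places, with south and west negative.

-8.9375, 115.9583

Field O=14, I=8: +14·20° lon, +8·10° lat → SW at lon 100°, lat -10°.
Square 7, 1: +7·2° lon, +1·1° lat → SW at lon 114°, lat -9°.
Subsquare x=23, b=1: +23·0.0833333° lon, +1·0.0416667° lat → SW at lon 115.917°, lat -8.95833°.
Cell spans 0.0833333° lon × 0.0416667° lat. Centre is SW corner plus half of each.
latitude -8.9375, longitude 115.9583.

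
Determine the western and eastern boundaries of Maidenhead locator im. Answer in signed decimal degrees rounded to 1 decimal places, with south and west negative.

-20.0, 0.0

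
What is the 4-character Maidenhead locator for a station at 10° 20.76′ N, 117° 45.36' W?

Add 180° to longitude and 90° to latitude: 62.24, 100.35.
Field (20°×10°, letters A–R): 62.24/20 → 3 → D, 100.35/10 → 10 → K; chars DK.
Square (2°×1°, digits 0–9): 2.24/2 → 1, 0.35/1 → 0; chars 10.

DK10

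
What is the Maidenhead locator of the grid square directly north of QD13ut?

QD13uu

Latitude subsquare t = 19; +1 → 20 = u.
The longitude characters are unchanged.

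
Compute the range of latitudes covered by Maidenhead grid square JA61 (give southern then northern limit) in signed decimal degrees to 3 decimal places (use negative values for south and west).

-89.000, -88.000

Field J=9, A=0: +9·20° lon, +0·10° lat → SW at lon 0°, lat -90°.
Square 6, 1: +6·2° lon, +1·1° lat → SW at lon 12°, lat -89°.
Cell spans 2° lon × 1° lat.
south -89.000, north -88.000.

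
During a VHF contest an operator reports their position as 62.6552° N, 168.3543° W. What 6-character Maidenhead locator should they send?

Add 180° to longitude and 90° to latitude: 11.6457, 152.6552.
Field: 11.6457/20 → 0 → A, 152.6552/10 → 15 → P; chars AP.
Square: 11.6457/2 → 5, 2.6552/1 → 2; chars 52.
Subsquare: 1.6457/0.0833333 → 19 → t, 0.6552/0.0416667 → 15 → p; chars tp.

AP52tp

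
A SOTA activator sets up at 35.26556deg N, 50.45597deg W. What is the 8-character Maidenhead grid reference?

Add 180° to longitude and 90° to latitude: 129.54403, 125.26556.
Field (20°×10°, letters A–R): 129.54403/20 → 6 → G, 125.26556/10 → 12 → M; chars GM.
Square (2°×1°, digits 0–9): 9.54403/2 → 4, 5.26556/1 → 5; chars 45.
Subsquare (5′×2.5′, letters a–x): 1.54403/0.0833333 → 18 → s, 0.26556/0.0416667 → 6 → g; chars sg.
Extended square (30″×15″, digits 0–9): 0.04403/0.00833333 → 5, 0.01556/0.00416667 → 3; chars 53.

GM45sg53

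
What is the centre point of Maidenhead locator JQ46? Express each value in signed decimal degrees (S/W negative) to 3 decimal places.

76.500, 9.000

Field J=9, Q=16: +9·20° lon, +16·10° lat → SW at lon 0°, lat 70°.
Square 4, 6: +4·2° lon, +6·1° lat → SW at lon 8°, lat 76°.
Cell spans 2° lon × 1° lat. Centre is SW corner plus half of each.
latitude 76.500, longitude 9.000.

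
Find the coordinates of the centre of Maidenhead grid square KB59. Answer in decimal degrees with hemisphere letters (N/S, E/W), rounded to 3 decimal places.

Field K=10, B=1: +10·20° lon, +1·10° lat → SW at lon 20°, lat -80°.
Square 5, 9: +5·2° lon, +9·1° lat → SW at lon 30°, lat -71°.
Cell spans 2° lon × 1° lat. Centre is SW corner plus half of each.
latitude 70.500° S, longitude 31.000° E.

70.500° S, 31.000° E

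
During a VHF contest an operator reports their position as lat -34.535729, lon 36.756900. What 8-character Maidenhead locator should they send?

Offset from 180°W / 90°S: lon 216.75690°, lat 55.46427°.
Field: 216.75690/20 → 10 → K, 55.46427/10 → 5 → F; chars KF.
Square: 16.75690/2 → 8, 5.46427/1 → 5; chars 85.
Subsquare: 0.75690/0.0833333 → 9 → j, 0.46427/0.0416667 → 11 → l; chars jl.
Extended square: 0.00690/0.00833333 → 0, 0.00594/0.00416667 → 1; chars 01.

KF85jl01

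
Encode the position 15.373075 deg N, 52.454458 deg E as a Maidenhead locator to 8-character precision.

LK65fi49

Offset from 180°W / 90°S: lon 232.45446°, lat 105.37308°.
Field: 232.45446/20 → 11 → L, 105.37308/10 → 10 → K; chars LK.
Square: 12.45446/2 → 6, 5.37308/1 → 5; chars 65.
Subsquare: 0.45446/0.0833333 → 5 → f, 0.37308/0.0416667 → 8 → i; chars fi.
Extended square: 0.03779/0.00833333 → 4, 0.03974/0.00416667 → 9; chars 49.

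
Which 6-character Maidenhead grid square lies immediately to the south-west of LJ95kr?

LJ95jq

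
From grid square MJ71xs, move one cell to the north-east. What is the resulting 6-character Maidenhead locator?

Longitude subsquare x = 23; +1 → 24, wraps to 0 = a, carry into square.
Longitude square 7; +1 → 8.
Latitude subsquare s = 18; +1 → 19 = t.

MJ81at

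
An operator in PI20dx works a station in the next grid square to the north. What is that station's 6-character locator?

PI21da

Latitude subsquare x = 23; +1 → 24, wraps to 0 = a, carry into square.
Latitude square 0; +1 → 1.
The longitude characters are unchanged.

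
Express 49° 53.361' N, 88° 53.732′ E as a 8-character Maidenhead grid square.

NN49kv73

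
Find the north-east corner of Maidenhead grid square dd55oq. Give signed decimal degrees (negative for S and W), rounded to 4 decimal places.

Field D=3, D=3: +3·20° lon, +3·10° lat → SW at lon -120°, lat -60°.
Square 5, 5: +5·2° lon, +5·1° lat → SW at lon -110°, lat -55°.
Subsquare o=14, q=16: +14·0.0833333° lon, +16·0.0416667° lat → SW at lon -108.833°, lat -54.3333°.
Cell spans 0.0833333° lon × 0.0416667° lat. NE corner is SW corner plus one full cell.
latitude -54.2917, longitude -108.7500.

-54.2917, -108.7500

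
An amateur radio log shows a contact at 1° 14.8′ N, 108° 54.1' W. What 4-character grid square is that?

DJ51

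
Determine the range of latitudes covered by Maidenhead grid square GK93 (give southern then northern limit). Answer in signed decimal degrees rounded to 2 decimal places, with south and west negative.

13.00, 14.00

Field G=6, K=10: +6·20° lon, +10·10° lat → SW at lon -60°, lat 10°.
Square 9, 3: +9·2° lon, +3·1° lat → SW at lon -42°, lat 13°.
Cell spans 2° lon × 1° lat.
south 13.00, north 14.00.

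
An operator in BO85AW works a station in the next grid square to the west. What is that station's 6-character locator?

Longitude subsquare a = 0; −1 → -1, wraps to 23 = x, carry into square.
Longitude square 8; −1 → 7.
The latitude characters are unchanged.

BO75xw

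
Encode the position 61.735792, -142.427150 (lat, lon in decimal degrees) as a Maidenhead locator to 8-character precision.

BP81sr86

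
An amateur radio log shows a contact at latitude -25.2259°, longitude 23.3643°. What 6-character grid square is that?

KG14qs

Offset from 180°W / 90°S: lon 203.3643°, lat 64.7741°.
Field: 203.3643/20 → 10 → K, 64.7741/10 → 6 → G; chars KG.
Square: 3.3643/2 → 1, 4.7741/1 → 4; chars 14.
Subsquare: 1.3643/0.0833333 → 16 → q, 0.7741/0.0416667 → 18 → s; chars qs.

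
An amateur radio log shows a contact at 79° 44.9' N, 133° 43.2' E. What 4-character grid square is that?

PQ69

Add 180° to longitude and 90° to latitude: 313.72, 169.75.
Field: 313.72/20 → 15 → P, 169.75/10 → 16 → Q; chars PQ.
Square: 13.72/2 → 6, 9.75/1 → 9; chars 69.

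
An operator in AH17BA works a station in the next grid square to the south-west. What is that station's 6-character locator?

AH16ax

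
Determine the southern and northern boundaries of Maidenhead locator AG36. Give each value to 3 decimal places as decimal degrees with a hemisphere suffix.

Field A=0, G=6: +0·20° lon, +6·10° lat → SW at lon -180°, lat -30°.
Square 3, 6: +3·2° lon, +6·1° lat → SW at lon -174°, lat -24°.
Cell spans 2° lon × 1° lat.
south 24.000° S, north 23.000° S.

24.000° S, 23.000° S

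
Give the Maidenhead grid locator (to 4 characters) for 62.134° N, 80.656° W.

EP92

Shift to the Maidenhead origin (180°W, 90°S): lon 99.34, lat 152.13.
Field: lon ⌊99.34/20⌋ = 4 → E; lat ⌊152.13/10⌋ = 15 → P.
Square: lon ⌊19.34/2⌋ = 9; lat ⌊2.13/1⌋ = 2.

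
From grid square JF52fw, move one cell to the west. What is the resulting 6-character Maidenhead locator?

Longitude subsquare f = 5; −1 → 4 = e.
The latitude characters are unchanged.

JF52ew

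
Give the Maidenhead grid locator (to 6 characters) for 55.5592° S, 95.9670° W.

ED24ak

Offset from 180°W / 90°S: lon 84.0330°, lat 34.4408°.
Field: lon ⌊84.0330/20⌋ = 4 → E; lat ⌊34.4408/10⌋ = 3 → D.
Square: lon ⌊4.0330/2⌋ = 2; lat ⌊4.4408/1⌋ = 4.
Subsquare: lon ⌊0.0330/0.0833333⌋ = 0 → a; lat ⌊0.4408/0.0416667⌋ = 10 → k.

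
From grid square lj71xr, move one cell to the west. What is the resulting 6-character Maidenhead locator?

LJ71wr

Longitude subsquare x = 23; −1 → 22 = w.
The latitude characters are unchanged.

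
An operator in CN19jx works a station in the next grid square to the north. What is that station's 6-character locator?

CO10ja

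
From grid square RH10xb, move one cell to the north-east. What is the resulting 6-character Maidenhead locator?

RH20ac

Longitude subsquare x = 23; +1 → 24, wraps to 0 = a, carry into square.
Longitude square 1; +1 → 2.
Latitude subsquare b = 1; +1 → 2 = c.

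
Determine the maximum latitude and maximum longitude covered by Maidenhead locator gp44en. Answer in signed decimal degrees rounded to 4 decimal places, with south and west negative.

64.5833, -51.5833

Field G=6, P=15: +6·20° lon, +15·10° lat → SW at lon -60°, lat 60°.
Square 4, 4: +4·2° lon, +4·1° lat → SW at lon -52°, lat 64°.
Subsquare e=4, n=13: +4·0.0833333° lon, +13·0.0416667° lat → SW at lon -51.6667°, lat 64.5417°.
Cell spans 0.0833333° lon × 0.0416667° lat. NE corner is SW corner plus one full cell.
latitude 64.5833, longitude -51.5833.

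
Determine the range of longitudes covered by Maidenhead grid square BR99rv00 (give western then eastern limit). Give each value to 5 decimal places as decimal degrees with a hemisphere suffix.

140.58333° W, 140.57500° W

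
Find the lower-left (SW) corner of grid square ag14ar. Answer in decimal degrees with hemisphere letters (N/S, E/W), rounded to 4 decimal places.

25.2917° S, 178.0000° W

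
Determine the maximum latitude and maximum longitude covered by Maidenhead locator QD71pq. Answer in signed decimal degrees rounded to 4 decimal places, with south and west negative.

-58.2917, 155.3333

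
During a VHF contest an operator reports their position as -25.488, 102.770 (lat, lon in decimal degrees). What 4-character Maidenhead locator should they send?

OG14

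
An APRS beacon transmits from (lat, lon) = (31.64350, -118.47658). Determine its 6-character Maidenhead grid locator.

DM01sp

Offset from 180°W / 90°S: lon 61.5234°, lat 121.6435°.
Field: 61.5234/20 → 3 → D, 121.6435/10 → 12 → M; chars DM.
Square: 1.5234/2 → 0, 1.6435/1 → 1; chars 01.
Subsquare: 1.5234/0.0833333 → 18 → s, 0.6435/0.0416667 → 15 → p; chars sp.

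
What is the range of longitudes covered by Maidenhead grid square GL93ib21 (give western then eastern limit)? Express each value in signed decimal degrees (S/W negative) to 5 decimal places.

Field G=6, L=11: +6·20° lon, +11·10° lat → SW at lon -60°, lat 20°.
Square 9, 3: +9·2° lon, +3·1° lat → SW at lon -42°, lat 23°.
Subsquare i=8, b=1: +8·0.0833333° lon, +1·0.0416667° lat → SW at lon -41.3333°, lat 23.0417°.
Extended square 2, 1: +2·0.00833333° lon, +1·0.00416667° lat → SW at lon -41.3167°, lat 23.0458°.
Cell spans 0.00833333° lon × 0.00416667° lat.
west -41.31667, east -41.30833.

-41.31667, -41.30833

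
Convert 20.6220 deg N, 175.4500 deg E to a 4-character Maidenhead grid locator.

RL70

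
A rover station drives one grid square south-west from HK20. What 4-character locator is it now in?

HJ19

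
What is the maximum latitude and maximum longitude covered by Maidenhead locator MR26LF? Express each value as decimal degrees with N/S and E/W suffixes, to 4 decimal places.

86.2500° N, 65.0000° E

Field M=12, R=17: +12·20° lon, +17·10° lat → SW at lon 60°, lat 80°.
Square 2, 6: +2·2° lon, +6·1° lat → SW at lon 64°, lat 86°.
Subsquare l=11, f=5: +11·0.0833333° lon, +5·0.0416667° lat → SW at lon 64.9167°, lat 86.2083°.
Cell spans 0.0833333° lon × 0.0416667° lat. NE corner is SW corner plus one full cell.
latitude 86.2500° N, longitude 65.0000° E.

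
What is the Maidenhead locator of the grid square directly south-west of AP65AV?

AP55xu

Longitude subsquare a = 0; −1 → -1, wraps to 23 = x, carry into square.
Longitude square 6; −1 → 5.
Latitude subsquare v = 21; −1 → 20 = u.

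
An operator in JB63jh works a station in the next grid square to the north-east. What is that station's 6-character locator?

Longitude subsquare j = 9; +1 → 10 = k.
Latitude subsquare h = 7; +1 → 8 = i.

JB63ki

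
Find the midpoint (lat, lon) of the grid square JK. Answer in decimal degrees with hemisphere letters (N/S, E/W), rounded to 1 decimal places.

Field J=9, K=10: +9·20° lon, +10·10° lat → SW at lon 0°, lat 10°.
Cell spans 20° lon × 10° lat. Centre is SW corner plus half of each.
latitude 15.0° N, longitude 10.0° E.

15.0° N, 10.0° E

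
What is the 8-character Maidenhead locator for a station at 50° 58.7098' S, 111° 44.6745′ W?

Offset from 180°W / 90°S: lon 68.25543°, lat 39.02150°.
Field: lon ⌊68.25543/20⌋ = 3 → D; lat ⌊39.02150/10⌋ = 3 → D.
Square: lon ⌊8.25543/2⌋ = 4; lat ⌊9.02150/1⌋ = 9.
Subsquare: lon ⌊0.25543/0.0833333⌋ = 3 → d; lat ⌊0.02150/0.0416667⌋ = 0 → a.
Extended square: lon ⌊0.00543/0.00833333⌋ = 0; lat ⌊0.02150/0.00416667⌋ = 5.

DD49da05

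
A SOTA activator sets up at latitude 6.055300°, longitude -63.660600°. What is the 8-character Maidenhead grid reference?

Offset from 180°W / 90°S: lon 116.33940°, lat 96.05530°.
Field: 116.33940/20 → 5 → F, 96.05530/10 → 9 → J; chars FJ.
Square: 16.33940/2 → 8, 6.05530/1 → 6; chars 86.
Subsquare: 0.33940/0.0833333 → 4 → e, 0.05530/0.0416667 → 1 → b; chars eb.
Extended square: 0.00607/0.00833333 → 0, 0.01363/0.00416667 → 3; chars 03.

FJ86eb03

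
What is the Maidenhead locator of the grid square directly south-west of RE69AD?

RE59xc

Longitude subsquare a = 0; −1 → -1, wraps to 23 = x, carry into square.
Longitude square 6; −1 → 5.
Latitude subsquare d = 3; −1 → 2 = c.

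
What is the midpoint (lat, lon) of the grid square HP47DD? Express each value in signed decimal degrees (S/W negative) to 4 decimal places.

67.1458, -31.7083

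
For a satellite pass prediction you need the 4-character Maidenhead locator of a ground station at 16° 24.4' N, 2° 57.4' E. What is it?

JK16

Offset from 180°W / 90°S: lon 182.96°, lat 106.41°.
Field (20°×10°, letters A–R): lon ⌊182.96/20⌋ = 9 → J; lat ⌊106.41/10⌋ = 10 → K.
Square (2°×1°, digits 0–9): lon ⌊2.96/2⌋ = 1; lat ⌊6.41/1⌋ = 6.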